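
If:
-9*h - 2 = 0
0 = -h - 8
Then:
No Solution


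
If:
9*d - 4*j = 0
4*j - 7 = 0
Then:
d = 7/9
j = 7/4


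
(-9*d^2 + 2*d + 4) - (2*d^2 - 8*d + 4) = -11*d^2 + 10*d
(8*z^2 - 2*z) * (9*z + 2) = 72*z^3 - 2*z^2 - 4*z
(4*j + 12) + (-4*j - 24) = -12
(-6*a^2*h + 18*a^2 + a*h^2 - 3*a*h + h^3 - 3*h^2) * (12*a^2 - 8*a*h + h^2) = -72*a^4*h + 216*a^4 + 60*a^3*h^2 - 180*a^3*h - 2*a^2*h^3 + 6*a^2*h^2 - 7*a*h^4 + 21*a*h^3 + h^5 - 3*h^4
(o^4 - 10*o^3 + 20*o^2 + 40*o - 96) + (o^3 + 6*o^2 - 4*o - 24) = o^4 - 9*o^3 + 26*o^2 + 36*o - 120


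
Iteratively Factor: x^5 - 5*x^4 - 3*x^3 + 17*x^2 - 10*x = (x + 2)*(x^4 - 7*x^3 + 11*x^2 - 5*x) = (x - 5)*(x + 2)*(x^3 - 2*x^2 + x) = (x - 5)*(x - 1)*(x + 2)*(x^2 - x) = (x - 5)*(x - 1)^2*(x + 2)*(x)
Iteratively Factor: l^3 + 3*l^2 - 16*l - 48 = (l + 4)*(l^2 - l - 12) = (l - 4)*(l + 4)*(l + 3)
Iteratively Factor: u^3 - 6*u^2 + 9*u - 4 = (u - 1)*(u^2 - 5*u + 4) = (u - 1)^2*(u - 4)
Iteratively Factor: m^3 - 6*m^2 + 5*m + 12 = (m + 1)*(m^2 - 7*m + 12) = (m - 4)*(m + 1)*(m - 3)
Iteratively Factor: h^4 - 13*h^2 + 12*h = (h - 1)*(h^3 + h^2 - 12*h) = (h - 1)*(h + 4)*(h^2 - 3*h) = (h - 3)*(h - 1)*(h + 4)*(h)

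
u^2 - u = u*(u - 1)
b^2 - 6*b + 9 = (b - 3)^2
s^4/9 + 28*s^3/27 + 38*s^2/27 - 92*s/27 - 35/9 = (s/3 + 1/3)*(s/3 + 1)*(s - 5/3)*(s + 7)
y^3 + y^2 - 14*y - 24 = (y - 4)*(y + 2)*(y + 3)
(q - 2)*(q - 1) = q^2 - 3*q + 2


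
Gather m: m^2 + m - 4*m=m^2 - 3*m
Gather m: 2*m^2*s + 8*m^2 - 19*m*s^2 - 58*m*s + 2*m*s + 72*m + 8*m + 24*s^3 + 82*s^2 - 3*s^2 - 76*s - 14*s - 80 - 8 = m^2*(2*s + 8) + m*(-19*s^2 - 56*s + 80) + 24*s^3 + 79*s^2 - 90*s - 88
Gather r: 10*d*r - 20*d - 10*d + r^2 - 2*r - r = -30*d + r^2 + r*(10*d - 3)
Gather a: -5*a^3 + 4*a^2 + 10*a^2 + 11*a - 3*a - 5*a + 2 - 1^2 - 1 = -5*a^3 + 14*a^2 + 3*a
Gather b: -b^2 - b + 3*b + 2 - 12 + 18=-b^2 + 2*b + 8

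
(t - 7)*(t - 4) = t^2 - 11*t + 28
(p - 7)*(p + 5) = p^2 - 2*p - 35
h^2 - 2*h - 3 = (h - 3)*(h + 1)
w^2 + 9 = (w - 3*I)*(w + 3*I)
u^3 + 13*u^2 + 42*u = u*(u + 6)*(u + 7)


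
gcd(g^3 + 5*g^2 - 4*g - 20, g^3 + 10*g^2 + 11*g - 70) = g^2 + 3*g - 10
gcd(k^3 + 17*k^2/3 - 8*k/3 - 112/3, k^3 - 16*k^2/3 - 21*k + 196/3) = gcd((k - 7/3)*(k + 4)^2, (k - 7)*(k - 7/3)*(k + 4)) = k^2 + 5*k/3 - 28/3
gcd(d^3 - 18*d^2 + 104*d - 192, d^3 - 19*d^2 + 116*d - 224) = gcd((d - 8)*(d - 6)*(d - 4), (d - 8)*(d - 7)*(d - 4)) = d^2 - 12*d + 32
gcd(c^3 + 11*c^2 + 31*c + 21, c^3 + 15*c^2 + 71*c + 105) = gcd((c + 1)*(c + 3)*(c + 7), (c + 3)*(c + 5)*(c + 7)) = c^2 + 10*c + 21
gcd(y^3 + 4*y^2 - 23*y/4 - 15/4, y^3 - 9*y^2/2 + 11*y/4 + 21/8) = y^2 - y - 3/4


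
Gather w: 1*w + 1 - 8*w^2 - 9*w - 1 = -8*w^2 - 8*w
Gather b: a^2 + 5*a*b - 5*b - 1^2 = a^2 + b*(5*a - 5) - 1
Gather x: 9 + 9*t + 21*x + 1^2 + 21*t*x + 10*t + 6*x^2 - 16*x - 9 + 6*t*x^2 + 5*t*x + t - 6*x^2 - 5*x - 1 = 6*t*x^2 + 26*t*x + 20*t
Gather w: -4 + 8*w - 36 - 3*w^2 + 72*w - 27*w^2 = -30*w^2 + 80*w - 40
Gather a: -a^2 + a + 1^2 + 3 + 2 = -a^2 + a + 6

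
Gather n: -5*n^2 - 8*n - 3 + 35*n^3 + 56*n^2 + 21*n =35*n^3 + 51*n^2 + 13*n - 3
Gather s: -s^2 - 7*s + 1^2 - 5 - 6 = -s^2 - 7*s - 10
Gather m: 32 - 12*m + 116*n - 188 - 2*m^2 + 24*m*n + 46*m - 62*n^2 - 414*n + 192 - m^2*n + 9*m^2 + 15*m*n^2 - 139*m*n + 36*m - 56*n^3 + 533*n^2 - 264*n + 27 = m^2*(7 - n) + m*(15*n^2 - 115*n + 70) - 56*n^3 + 471*n^2 - 562*n + 63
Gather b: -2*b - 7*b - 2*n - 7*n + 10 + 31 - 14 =-9*b - 9*n + 27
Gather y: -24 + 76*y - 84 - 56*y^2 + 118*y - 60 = -56*y^2 + 194*y - 168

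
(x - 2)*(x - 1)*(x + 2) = x^3 - x^2 - 4*x + 4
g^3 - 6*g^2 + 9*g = g*(g - 3)^2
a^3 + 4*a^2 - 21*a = a*(a - 3)*(a + 7)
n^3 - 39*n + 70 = (n - 5)*(n - 2)*(n + 7)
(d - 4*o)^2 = d^2 - 8*d*o + 16*o^2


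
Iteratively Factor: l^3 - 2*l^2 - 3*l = (l)*(l^2 - 2*l - 3) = l*(l + 1)*(l - 3)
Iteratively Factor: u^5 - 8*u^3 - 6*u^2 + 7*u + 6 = (u + 1)*(u^4 - u^3 - 7*u^2 + u + 6) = (u - 3)*(u + 1)*(u^3 + 2*u^2 - u - 2) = (u - 3)*(u + 1)^2*(u^2 + u - 2) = (u - 3)*(u - 1)*(u + 1)^2*(u + 2)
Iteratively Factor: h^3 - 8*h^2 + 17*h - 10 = (h - 2)*(h^2 - 6*h + 5) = (h - 5)*(h - 2)*(h - 1)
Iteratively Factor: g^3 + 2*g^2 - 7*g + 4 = (g + 4)*(g^2 - 2*g + 1) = (g - 1)*(g + 4)*(g - 1)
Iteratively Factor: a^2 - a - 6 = (a + 2)*(a - 3)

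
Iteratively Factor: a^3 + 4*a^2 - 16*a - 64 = (a + 4)*(a^2 - 16) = (a - 4)*(a + 4)*(a + 4)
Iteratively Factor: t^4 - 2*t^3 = (t - 2)*(t^3) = t*(t - 2)*(t^2) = t^2*(t - 2)*(t)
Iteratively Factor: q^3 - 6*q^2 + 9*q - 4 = (q - 1)*(q^2 - 5*q + 4) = (q - 4)*(q - 1)*(q - 1)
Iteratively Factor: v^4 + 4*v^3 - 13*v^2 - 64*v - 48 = (v + 3)*(v^3 + v^2 - 16*v - 16) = (v + 1)*(v + 3)*(v^2 - 16) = (v + 1)*(v + 3)*(v + 4)*(v - 4)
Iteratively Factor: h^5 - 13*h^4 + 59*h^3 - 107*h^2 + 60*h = (h - 3)*(h^4 - 10*h^3 + 29*h^2 - 20*h) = (h - 5)*(h - 3)*(h^3 - 5*h^2 + 4*h) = (h - 5)*(h - 3)*(h - 1)*(h^2 - 4*h) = (h - 5)*(h - 4)*(h - 3)*(h - 1)*(h)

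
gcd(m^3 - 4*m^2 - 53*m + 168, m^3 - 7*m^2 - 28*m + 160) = m - 8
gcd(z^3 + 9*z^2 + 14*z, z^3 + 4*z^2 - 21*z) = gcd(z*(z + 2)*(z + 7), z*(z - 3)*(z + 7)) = z^2 + 7*z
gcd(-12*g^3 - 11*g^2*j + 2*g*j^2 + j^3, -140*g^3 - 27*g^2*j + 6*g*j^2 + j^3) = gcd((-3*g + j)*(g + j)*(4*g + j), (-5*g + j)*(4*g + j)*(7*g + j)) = 4*g + j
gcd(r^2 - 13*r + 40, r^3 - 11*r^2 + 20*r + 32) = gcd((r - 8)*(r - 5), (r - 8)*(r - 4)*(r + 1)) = r - 8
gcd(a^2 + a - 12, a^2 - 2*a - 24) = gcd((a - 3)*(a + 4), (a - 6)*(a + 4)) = a + 4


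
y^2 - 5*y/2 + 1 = (y - 2)*(y - 1/2)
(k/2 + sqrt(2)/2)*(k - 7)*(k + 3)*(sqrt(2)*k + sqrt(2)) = sqrt(2)*k^4/2 - 3*sqrt(2)*k^3/2 + k^3 - 25*sqrt(2)*k^2/2 - 3*k^2 - 25*k - 21*sqrt(2)*k/2 - 21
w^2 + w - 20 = (w - 4)*(w + 5)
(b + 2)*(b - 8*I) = b^2 + 2*b - 8*I*b - 16*I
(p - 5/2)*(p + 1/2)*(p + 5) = p^3 + 3*p^2 - 45*p/4 - 25/4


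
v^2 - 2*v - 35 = (v - 7)*(v + 5)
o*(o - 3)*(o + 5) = o^3 + 2*o^2 - 15*o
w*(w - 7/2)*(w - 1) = w^3 - 9*w^2/2 + 7*w/2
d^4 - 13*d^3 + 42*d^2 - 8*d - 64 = (d - 8)*(d - 4)*(d - 2)*(d + 1)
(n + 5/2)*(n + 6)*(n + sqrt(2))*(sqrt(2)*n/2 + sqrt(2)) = sqrt(2)*n^4/2 + n^3 + 21*sqrt(2)*n^3/4 + 21*n^2/2 + 16*sqrt(2)*n^2 + 15*sqrt(2)*n + 32*n + 30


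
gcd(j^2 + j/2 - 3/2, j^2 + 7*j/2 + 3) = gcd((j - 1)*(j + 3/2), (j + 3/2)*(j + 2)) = j + 3/2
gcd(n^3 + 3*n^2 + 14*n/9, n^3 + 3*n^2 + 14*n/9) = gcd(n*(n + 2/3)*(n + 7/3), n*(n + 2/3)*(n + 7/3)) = n^3 + 3*n^2 + 14*n/9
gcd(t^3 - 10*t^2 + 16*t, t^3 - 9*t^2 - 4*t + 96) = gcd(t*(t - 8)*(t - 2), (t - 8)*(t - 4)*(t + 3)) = t - 8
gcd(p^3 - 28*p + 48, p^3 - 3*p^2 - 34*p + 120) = p^2 + 2*p - 24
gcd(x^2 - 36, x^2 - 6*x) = x - 6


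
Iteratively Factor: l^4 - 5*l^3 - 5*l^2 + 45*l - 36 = (l - 4)*(l^3 - l^2 - 9*l + 9) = (l - 4)*(l + 3)*(l^2 - 4*l + 3) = (l - 4)*(l - 1)*(l + 3)*(l - 3)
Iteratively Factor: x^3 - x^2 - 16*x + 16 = (x - 4)*(x^2 + 3*x - 4) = (x - 4)*(x - 1)*(x + 4)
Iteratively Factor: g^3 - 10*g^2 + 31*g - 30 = (g - 5)*(g^2 - 5*g + 6) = (g - 5)*(g - 2)*(g - 3)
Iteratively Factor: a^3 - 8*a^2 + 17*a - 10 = (a - 5)*(a^2 - 3*a + 2) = (a - 5)*(a - 2)*(a - 1)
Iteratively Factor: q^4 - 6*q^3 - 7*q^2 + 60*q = (q + 3)*(q^3 - 9*q^2 + 20*q) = (q - 4)*(q + 3)*(q^2 - 5*q) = q*(q - 4)*(q + 3)*(q - 5)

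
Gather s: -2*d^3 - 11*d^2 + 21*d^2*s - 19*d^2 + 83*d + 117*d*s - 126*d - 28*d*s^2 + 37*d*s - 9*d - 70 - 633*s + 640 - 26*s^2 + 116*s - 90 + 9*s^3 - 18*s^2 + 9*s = -2*d^3 - 30*d^2 - 52*d + 9*s^3 + s^2*(-28*d - 44) + s*(21*d^2 + 154*d - 508) + 480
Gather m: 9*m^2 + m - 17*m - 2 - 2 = 9*m^2 - 16*m - 4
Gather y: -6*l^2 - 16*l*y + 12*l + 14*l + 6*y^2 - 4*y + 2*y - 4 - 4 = -6*l^2 + 26*l + 6*y^2 + y*(-16*l - 2) - 8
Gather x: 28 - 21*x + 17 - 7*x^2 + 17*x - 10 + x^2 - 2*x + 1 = -6*x^2 - 6*x + 36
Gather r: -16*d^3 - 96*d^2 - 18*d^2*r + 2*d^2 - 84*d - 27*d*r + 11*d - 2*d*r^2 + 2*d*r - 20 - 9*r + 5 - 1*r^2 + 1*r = -16*d^3 - 94*d^2 - 73*d + r^2*(-2*d - 1) + r*(-18*d^2 - 25*d - 8) - 15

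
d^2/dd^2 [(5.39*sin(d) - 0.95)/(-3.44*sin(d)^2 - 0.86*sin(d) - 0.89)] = (63.7831039999999*sin(d)^5 - 60.913456*sin(d)^4 - 235.009792*sin(d)^3 + 74.257474*sin(d)^2 + 120.871573*sin(d) + 3.839212)/(3.44*sin(d)^2 + 0.86*sin(d) + 0.89)^3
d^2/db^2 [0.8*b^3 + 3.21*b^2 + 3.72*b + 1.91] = 4.8*b + 6.42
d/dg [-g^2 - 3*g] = -2*g - 3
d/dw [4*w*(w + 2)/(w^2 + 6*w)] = 16/(w^2 + 12*w + 36)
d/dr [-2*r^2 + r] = 1 - 4*r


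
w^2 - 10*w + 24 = (w - 6)*(w - 4)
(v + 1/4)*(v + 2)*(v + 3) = v^3 + 21*v^2/4 + 29*v/4 + 3/2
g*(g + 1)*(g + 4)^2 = g^4 + 9*g^3 + 24*g^2 + 16*g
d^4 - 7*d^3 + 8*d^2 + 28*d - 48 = (d - 4)*(d - 3)*(d - 2)*(d + 2)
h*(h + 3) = h^2 + 3*h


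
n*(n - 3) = n^2 - 3*n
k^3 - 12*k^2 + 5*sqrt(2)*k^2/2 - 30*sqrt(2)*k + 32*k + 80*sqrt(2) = (k - 8)*(k - 4)*(k + 5*sqrt(2)/2)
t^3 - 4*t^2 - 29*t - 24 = (t - 8)*(t + 1)*(t + 3)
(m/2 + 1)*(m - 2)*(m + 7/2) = m^3/2 + 7*m^2/4 - 2*m - 7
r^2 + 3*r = r*(r + 3)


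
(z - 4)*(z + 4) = z^2 - 16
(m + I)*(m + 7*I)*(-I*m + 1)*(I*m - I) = m^4 - m^3 + 9*I*m^3 - 15*m^2 - 9*I*m^2 + 15*m - 7*I*m + 7*I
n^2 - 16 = (n - 4)*(n + 4)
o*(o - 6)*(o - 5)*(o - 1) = o^4 - 12*o^3 + 41*o^2 - 30*o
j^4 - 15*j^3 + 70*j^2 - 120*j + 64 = (j - 8)*(j - 4)*(j - 2)*(j - 1)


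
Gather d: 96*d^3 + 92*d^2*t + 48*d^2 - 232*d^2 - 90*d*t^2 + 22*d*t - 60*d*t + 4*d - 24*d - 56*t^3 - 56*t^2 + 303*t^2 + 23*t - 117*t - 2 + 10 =96*d^3 + d^2*(92*t - 184) + d*(-90*t^2 - 38*t - 20) - 56*t^3 + 247*t^2 - 94*t + 8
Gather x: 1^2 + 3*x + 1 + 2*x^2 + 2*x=2*x^2 + 5*x + 2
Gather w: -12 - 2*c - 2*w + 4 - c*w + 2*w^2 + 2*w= -c*w - 2*c + 2*w^2 - 8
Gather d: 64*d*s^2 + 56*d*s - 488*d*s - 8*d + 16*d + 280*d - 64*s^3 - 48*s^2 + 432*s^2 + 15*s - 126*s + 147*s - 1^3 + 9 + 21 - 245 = d*(64*s^2 - 432*s + 288) - 64*s^3 + 384*s^2 + 36*s - 216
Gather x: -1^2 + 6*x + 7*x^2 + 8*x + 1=7*x^2 + 14*x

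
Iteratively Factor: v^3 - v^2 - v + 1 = (v + 1)*(v^2 - 2*v + 1) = (v - 1)*(v + 1)*(v - 1)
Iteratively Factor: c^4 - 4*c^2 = (c + 2)*(c^3 - 2*c^2) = (c - 2)*(c + 2)*(c^2) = c*(c - 2)*(c + 2)*(c)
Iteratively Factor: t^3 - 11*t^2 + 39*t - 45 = (t - 5)*(t^2 - 6*t + 9) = (t - 5)*(t - 3)*(t - 3)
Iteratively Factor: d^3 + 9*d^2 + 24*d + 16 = (d + 4)*(d^2 + 5*d + 4) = (d + 1)*(d + 4)*(d + 4)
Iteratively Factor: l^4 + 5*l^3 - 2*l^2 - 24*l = (l)*(l^3 + 5*l^2 - 2*l - 24) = l*(l + 3)*(l^2 + 2*l - 8) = l*(l + 3)*(l + 4)*(l - 2)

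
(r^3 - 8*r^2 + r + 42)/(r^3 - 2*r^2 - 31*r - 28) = (r^2 - r - 6)/(r^2 + 5*r + 4)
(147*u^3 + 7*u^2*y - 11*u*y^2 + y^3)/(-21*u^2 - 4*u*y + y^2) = -7*u + y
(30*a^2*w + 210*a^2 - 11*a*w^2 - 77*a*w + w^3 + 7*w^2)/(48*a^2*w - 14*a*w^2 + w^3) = (-5*a*w - 35*a + w^2 + 7*w)/(w*(-8*a + w))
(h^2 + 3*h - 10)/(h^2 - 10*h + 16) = (h + 5)/(h - 8)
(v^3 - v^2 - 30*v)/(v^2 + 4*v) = (v^2 - v - 30)/(v + 4)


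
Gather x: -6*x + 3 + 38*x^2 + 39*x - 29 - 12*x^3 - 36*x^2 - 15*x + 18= -12*x^3 + 2*x^2 + 18*x - 8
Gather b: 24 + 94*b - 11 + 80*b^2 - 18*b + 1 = 80*b^2 + 76*b + 14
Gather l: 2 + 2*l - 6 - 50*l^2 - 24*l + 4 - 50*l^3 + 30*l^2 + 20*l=-50*l^3 - 20*l^2 - 2*l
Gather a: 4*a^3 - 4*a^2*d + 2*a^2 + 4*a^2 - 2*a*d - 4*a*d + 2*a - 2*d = 4*a^3 + a^2*(6 - 4*d) + a*(2 - 6*d) - 2*d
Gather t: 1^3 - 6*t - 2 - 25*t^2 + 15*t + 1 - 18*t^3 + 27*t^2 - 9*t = -18*t^3 + 2*t^2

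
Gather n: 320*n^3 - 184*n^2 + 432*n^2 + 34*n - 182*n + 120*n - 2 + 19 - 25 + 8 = 320*n^3 + 248*n^2 - 28*n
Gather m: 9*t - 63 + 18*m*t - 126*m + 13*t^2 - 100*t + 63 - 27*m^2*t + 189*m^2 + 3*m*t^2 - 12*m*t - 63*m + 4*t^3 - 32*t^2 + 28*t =m^2*(189 - 27*t) + m*(3*t^2 + 6*t - 189) + 4*t^3 - 19*t^2 - 63*t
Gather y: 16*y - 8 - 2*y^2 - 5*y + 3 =-2*y^2 + 11*y - 5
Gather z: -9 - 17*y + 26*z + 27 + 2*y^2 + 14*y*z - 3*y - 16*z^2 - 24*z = 2*y^2 - 20*y - 16*z^2 + z*(14*y + 2) + 18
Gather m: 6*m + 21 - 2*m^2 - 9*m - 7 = -2*m^2 - 3*m + 14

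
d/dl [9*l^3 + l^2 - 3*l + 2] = 27*l^2 + 2*l - 3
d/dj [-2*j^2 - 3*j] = -4*j - 3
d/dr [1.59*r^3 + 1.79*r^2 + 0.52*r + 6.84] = 4.77*r^2 + 3.58*r + 0.52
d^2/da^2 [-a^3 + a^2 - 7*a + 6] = 2 - 6*a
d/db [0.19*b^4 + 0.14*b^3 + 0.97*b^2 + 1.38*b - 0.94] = 0.76*b^3 + 0.42*b^2 + 1.94*b + 1.38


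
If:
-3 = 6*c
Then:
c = -1/2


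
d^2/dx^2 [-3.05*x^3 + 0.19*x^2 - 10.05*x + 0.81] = 0.38 - 18.3*x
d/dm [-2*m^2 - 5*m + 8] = -4*m - 5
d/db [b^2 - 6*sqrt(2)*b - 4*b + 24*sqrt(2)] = 2*b - 6*sqrt(2) - 4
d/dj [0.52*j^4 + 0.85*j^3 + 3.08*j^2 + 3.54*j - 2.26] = 2.08*j^3 + 2.55*j^2 + 6.16*j + 3.54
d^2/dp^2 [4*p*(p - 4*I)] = 8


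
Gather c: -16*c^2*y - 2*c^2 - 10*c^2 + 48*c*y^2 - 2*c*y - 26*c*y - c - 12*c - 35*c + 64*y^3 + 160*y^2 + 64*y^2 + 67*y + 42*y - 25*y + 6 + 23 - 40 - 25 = c^2*(-16*y - 12) + c*(48*y^2 - 28*y - 48) + 64*y^3 + 224*y^2 + 84*y - 36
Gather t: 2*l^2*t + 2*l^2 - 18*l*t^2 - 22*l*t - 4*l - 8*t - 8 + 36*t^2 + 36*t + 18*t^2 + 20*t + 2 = 2*l^2 - 4*l + t^2*(54 - 18*l) + t*(2*l^2 - 22*l + 48) - 6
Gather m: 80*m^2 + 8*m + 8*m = 80*m^2 + 16*m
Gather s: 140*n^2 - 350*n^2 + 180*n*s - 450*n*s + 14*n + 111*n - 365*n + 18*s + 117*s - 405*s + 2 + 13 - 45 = -210*n^2 - 240*n + s*(-270*n - 270) - 30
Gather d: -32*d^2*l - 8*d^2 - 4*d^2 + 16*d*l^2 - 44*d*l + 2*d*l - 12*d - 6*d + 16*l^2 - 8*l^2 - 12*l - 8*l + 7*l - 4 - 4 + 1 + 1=d^2*(-32*l - 12) + d*(16*l^2 - 42*l - 18) + 8*l^2 - 13*l - 6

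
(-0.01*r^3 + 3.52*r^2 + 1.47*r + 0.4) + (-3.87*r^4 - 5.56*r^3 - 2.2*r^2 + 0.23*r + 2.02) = -3.87*r^4 - 5.57*r^3 + 1.32*r^2 + 1.7*r + 2.42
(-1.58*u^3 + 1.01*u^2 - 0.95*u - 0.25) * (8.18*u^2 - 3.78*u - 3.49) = -12.9244*u^5 + 14.2342*u^4 - 6.0746*u^3 - 1.9789*u^2 + 4.2605*u + 0.8725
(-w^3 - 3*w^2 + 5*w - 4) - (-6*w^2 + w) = -w^3 + 3*w^2 + 4*w - 4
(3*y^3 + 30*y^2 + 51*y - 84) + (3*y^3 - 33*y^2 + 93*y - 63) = 6*y^3 - 3*y^2 + 144*y - 147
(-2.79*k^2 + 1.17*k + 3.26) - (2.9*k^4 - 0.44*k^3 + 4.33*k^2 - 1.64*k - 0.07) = -2.9*k^4 + 0.44*k^3 - 7.12*k^2 + 2.81*k + 3.33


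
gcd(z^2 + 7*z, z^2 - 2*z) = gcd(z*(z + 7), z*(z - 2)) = z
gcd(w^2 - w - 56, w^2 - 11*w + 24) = w - 8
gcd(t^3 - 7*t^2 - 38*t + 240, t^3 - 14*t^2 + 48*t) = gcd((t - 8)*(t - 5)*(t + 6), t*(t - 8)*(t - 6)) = t - 8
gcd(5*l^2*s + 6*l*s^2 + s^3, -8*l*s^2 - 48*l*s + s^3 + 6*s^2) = s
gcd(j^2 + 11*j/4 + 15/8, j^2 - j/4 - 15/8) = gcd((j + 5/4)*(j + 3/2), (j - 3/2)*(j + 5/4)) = j + 5/4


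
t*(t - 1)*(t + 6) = t^3 + 5*t^2 - 6*t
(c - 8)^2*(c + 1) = c^3 - 15*c^2 + 48*c + 64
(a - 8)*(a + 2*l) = a^2 + 2*a*l - 8*a - 16*l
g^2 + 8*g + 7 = (g + 1)*(g + 7)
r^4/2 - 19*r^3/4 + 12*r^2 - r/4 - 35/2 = (r/2 + 1/2)*(r - 5)*(r - 7/2)*(r - 2)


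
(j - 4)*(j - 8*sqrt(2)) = j^2 - 8*sqrt(2)*j - 4*j + 32*sqrt(2)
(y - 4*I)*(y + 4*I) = y^2 + 16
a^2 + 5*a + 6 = (a + 2)*(a + 3)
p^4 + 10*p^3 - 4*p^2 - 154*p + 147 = (p - 3)*(p - 1)*(p + 7)^2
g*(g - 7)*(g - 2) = g^3 - 9*g^2 + 14*g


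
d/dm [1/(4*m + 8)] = -1/(4*(m + 2)^2)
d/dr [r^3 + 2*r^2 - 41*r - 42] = 3*r^2 + 4*r - 41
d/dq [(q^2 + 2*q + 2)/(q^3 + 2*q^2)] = (-q^3 - 4*q^2 - 10*q - 8)/(q^3*(q^2 + 4*q + 4))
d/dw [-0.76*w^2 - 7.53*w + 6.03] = -1.52*w - 7.53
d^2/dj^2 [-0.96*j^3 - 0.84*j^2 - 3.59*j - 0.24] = -5.76*j - 1.68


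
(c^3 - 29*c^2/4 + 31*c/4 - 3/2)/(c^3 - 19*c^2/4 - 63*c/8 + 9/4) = 2*(c - 1)/(2*c + 3)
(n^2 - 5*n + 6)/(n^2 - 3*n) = (n - 2)/n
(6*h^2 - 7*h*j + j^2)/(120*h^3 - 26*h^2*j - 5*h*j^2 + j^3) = (h - j)/(20*h^2 - h*j - j^2)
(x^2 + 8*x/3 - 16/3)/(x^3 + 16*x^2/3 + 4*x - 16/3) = (3*x - 4)/(3*x^2 + 4*x - 4)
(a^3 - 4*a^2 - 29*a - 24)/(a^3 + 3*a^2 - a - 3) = (a - 8)/(a - 1)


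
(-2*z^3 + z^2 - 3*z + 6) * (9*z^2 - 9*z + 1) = -18*z^5 + 27*z^4 - 38*z^3 + 82*z^2 - 57*z + 6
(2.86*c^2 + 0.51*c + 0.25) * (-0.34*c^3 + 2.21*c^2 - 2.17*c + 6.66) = -0.9724*c^5 + 6.1472*c^4 - 5.1641*c^3 + 18.4934*c^2 + 2.8541*c + 1.665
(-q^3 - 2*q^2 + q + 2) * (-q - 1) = q^4 + 3*q^3 + q^2 - 3*q - 2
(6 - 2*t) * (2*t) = -4*t^2 + 12*t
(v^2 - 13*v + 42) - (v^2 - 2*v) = 42 - 11*v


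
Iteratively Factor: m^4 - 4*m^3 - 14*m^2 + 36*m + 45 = (m + 3)*(m^3 - 7*m^2 + 7*m + 15) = (m - 5)*(m + 3)*(m^2 - 2*m - 3) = (m - 5)*(m - 3)*(m + 3)*(m + 1)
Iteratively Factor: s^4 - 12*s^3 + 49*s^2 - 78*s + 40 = (s - 4)*(s^3 - 8*s^2 + 17*s - 10) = (s - 4)*(s - 2)*(s^2 - 6*s + 5) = (s - 4)*(s - 2)*(s - 1)*(s - 5)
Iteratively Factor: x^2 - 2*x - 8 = (x - 4)*(x + 2)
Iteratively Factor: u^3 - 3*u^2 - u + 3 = (u + 1)*(u^2 - 4*u + 3) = (u - 1)*(u + 1)*(u - 3)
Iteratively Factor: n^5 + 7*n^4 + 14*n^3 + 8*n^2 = (n + 1)*(n^4 + 6*n^3 + 8*n^2) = (n + 1)*(n + 2)*(n^3 + 4*n^2) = (n + 1)*(n + 2)*(n + 4)*(n^2) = n*(n + 1)*(n + 2)*(n + 4)*(n)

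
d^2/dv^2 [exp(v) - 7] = exp(v)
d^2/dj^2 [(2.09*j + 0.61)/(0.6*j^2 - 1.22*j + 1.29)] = ((4.3676 - 7.524*j)*(0.6*j^2 - 1.22*j + 1.29) + (1.2*j - 1.22)*(2.09*j + 0.61)*(2.4*j - 2.44))/(0.6*j^2 - 1.22*j + 1.29)^3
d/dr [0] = 0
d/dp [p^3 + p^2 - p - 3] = 3*p^2 + 2*p - 1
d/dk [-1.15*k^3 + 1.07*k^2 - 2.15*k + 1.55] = -3.45*k^2 + 2.14*k - 2.15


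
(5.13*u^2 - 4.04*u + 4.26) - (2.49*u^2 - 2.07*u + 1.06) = 2.64*u^2 - 1.97*u + 3.2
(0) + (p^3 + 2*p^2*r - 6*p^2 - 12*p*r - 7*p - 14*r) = p^3 + 2*p^2*r - 6*p^2 - 12*p*r - 7*p - 14*r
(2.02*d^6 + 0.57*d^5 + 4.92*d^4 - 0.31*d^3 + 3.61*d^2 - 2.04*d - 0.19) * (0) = 0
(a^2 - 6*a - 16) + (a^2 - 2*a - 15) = 2*a^2 - 8*a - 31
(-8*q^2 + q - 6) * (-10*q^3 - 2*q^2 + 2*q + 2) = 80*q^5 + 6*q^4 + 42*q^3 - 2*q^2 - 10*q - 12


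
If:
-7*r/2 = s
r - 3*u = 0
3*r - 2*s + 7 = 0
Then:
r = -7/10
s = 49/20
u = -7/30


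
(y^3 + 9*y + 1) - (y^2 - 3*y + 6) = y^3 - y^2 + 12*y - 5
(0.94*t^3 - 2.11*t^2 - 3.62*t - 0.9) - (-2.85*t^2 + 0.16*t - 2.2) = 0.94*t^3 + 0.74*t^2 - 3.78*t + 1.3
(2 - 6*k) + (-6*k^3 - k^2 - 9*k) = -6*k^3 - k^2 - 15*k + 2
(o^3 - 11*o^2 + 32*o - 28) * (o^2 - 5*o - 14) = o^5 - 16*o^4 + 73*o^3 - 34*o^2 - 308*o + 392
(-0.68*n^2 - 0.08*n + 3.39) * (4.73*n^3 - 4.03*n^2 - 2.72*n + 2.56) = -3.2164*n^5 + 2.362*n^4 + 18.2067*n^3 - 15.1849*n^2 - 9.4256*n + 8.6784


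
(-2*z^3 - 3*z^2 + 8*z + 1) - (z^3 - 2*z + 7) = -3*z^3 - 3*z^2 + 10*z - 6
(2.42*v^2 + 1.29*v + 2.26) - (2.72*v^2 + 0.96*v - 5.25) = -0.3*v^2 + 0.33*v + 7.51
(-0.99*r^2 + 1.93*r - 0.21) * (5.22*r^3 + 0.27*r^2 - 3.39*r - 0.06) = -5.1678*r^5 + 9.8073*r^4 + 2.781*r^3 - 6.54*r^2 + 0.5961*r + 0.0126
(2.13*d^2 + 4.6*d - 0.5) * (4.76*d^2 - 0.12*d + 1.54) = 10.1388*d^4 + 21.6404*d^3 + 0.3482*d^2 + 7.144*d - 0.77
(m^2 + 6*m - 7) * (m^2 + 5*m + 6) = m^4 + 11*m^3 + 29*m^2 + m - 42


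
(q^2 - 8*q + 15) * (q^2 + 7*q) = q^4 - q^3 - 41*q^2 + 105*q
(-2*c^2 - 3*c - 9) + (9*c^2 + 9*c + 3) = 7*c^2 + 6*c - 6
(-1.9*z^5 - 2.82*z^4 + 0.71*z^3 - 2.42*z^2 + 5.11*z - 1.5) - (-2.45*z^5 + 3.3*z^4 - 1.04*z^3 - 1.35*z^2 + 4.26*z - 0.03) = 0.55*z^5 - 6.12*z^4 + 1.75*z^3 - 1.07*z^2 + 0.850000000000001*z - 1.47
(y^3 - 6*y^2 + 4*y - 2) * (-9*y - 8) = -9*y^4 + 46*y^3 + 12*y^2 - 14*y + 16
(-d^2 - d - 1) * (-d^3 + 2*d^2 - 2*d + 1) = d^5 - d^4 + d^3 - d^2 + d - 1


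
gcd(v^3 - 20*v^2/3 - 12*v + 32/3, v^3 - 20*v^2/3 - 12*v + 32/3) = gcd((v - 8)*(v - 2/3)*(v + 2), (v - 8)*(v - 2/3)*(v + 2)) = v^3 - 20*v^2/3 - 12*v + 32/3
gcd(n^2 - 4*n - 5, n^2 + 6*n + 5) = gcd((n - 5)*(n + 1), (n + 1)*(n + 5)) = n + 1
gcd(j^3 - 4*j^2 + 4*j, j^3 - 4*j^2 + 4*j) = j^3 - 4*j^2 + 4*j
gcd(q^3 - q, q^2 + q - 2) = q - 1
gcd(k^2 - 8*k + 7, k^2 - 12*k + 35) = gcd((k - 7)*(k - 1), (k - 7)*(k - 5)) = k - 7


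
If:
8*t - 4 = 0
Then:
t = 1/2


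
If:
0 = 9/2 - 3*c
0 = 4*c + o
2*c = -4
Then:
No Solution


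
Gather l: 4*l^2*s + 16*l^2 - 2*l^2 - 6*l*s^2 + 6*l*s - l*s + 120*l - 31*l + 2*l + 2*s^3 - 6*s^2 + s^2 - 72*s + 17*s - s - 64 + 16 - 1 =l^2*(4*s + 14) + l*(-6*s^2 + 5*s + 91) + 2*s^3 - 5*s^2 - 56*s - 49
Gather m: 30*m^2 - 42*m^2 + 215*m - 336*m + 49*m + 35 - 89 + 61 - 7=-12*m^2 - 72*m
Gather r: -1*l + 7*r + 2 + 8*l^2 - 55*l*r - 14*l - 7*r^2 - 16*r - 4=8*l^2 - 15*l - 7*r^2 + r*(-55*l - 9) - 2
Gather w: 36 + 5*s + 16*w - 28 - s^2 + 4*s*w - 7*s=-s^2 - 2*s + w*(4*s + 16) + 8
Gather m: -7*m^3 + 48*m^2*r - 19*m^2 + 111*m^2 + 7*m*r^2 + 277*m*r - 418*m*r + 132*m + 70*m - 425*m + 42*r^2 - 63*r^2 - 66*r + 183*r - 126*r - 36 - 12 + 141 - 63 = -7*m^3 + m^2*(48*r + 92) + m*(7*r^2 - 141*r - 223) - 21*r^2 - 9*r + 30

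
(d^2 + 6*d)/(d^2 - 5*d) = (d + 6)/(d - 5)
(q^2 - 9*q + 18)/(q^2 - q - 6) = (q - 6)/(q + 2)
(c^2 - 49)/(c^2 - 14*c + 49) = (c + 7)/(c - 7)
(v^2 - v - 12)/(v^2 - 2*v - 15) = (v - 4)/(v - 5)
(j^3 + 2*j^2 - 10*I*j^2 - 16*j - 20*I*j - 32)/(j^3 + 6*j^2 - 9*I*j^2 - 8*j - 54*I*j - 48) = (j^2 + 2*j*(1 - I) - 4*I)/(j^2 + j*(6 - I) - 6*I)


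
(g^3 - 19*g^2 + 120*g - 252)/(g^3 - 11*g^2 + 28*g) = (g^2 - 12*g + 36)/(g*(g - 4))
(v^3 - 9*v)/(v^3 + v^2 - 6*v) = (v - 3)/(v - 2)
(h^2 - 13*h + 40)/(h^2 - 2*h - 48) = (h - 5)/(h + 6)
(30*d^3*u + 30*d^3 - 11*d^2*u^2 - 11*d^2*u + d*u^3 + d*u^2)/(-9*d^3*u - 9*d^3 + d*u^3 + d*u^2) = (30*d^2 - 11*d*u + u^2)/(-9*d^2 + u^2)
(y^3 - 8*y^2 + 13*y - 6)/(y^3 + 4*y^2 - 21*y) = (y^3 - 8*y^2 + 13*y - 6)/(y*(y^2 + 4*y - 21))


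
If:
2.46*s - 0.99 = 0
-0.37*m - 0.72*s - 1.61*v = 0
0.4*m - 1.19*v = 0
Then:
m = -0.32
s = 0.40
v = -0.11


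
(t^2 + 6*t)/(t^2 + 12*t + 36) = t/(t + 6)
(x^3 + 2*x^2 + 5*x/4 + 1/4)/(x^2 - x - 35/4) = (4*x^3 + 8*x^2 + 5*x + 1)/(4*x^2 - 4*x - 35)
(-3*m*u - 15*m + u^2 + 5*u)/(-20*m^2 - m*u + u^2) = (3*m*u + 15*m - u^2 - 5*u)/(20*m^2 + m*u - u^2)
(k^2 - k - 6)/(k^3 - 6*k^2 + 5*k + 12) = (k + 2)/(k^2 - 3*k - 4)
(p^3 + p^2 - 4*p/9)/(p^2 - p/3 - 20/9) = p*(3*p - 1)/(3*p - 5)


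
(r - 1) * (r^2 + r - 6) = r^3 - 7*r + 6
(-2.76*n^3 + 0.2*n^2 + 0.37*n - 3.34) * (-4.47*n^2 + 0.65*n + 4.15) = 12.3372*n^5 - 2.688*n^4 - 12.9779*n^3 + 16.0003*n^2 - 0.6355*n - 13.861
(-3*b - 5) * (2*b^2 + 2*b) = -6*b^3 - 16*b^2 - 10*b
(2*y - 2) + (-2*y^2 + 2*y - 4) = -2*y^2 + 4*y - 6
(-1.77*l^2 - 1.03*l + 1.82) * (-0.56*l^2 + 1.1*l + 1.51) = 0.9912*l^4 - 1.3702*l^3 - 4.8249*l^2 + 0.4467*l + 2.7482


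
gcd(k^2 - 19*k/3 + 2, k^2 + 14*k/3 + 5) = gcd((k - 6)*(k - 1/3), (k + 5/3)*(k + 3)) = 1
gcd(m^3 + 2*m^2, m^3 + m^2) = m^2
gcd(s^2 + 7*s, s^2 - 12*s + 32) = 1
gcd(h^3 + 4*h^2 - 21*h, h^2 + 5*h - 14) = h + 7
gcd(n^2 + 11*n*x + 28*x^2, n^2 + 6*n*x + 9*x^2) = 1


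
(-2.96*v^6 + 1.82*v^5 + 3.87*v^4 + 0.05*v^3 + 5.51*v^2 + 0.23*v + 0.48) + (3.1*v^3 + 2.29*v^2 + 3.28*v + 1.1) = -2.96*v^6 + 1.82*v^5 + 3.87*v^4 + 3.15*v^3 + 7.8*v^2 + 3.51*v + 1.58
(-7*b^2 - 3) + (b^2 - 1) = -6*b^2 - 4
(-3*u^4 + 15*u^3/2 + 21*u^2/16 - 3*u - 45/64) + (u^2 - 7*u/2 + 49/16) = -3*u^4 + 15*u^3/2 + 37*u^2/16 - 13*u/2 + 151/64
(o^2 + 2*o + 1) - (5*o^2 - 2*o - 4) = -4*o^2 + 4*o + 5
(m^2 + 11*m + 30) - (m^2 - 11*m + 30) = 22*m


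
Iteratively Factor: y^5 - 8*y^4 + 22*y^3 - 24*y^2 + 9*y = (y - 3)*(y^4 - 5*y^3 + 7*y^2 - 3*y) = (y - 3)*(y - 1)*(y^3 - 4*y^2 + 3*y) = y*(y - 3)*(y - 1)*(y^2 - 4*y + 3) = y*(y - 3)*(y - 1)^2*(y - 3)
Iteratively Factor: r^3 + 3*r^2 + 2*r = (r)*(r^2 + 3*r + 2) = r*(r + 1)*(r + 2)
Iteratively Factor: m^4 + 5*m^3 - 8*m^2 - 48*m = (m + 4)*(m^3 + m^2 - 12*m) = (m - 3)*(m + 4)*(m^2 + 4*m) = m*(m - 3)*(m + 4)*(m + 4)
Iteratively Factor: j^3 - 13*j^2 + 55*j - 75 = (j - 5)*(j^2 - 8*j + 15) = (j - 5)^2*(j - 3)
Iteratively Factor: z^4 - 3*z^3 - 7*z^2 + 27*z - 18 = (z - 2)*(z^3 - z^2 - 9*z + 9) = (z - 2)*(z - 1)*(z^2 - 9) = (z - 3)*(z - 2)*(z - 1)*(z + 3)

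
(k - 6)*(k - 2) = k^2 - 8*k + 12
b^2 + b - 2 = (b - 1)*(b + 2)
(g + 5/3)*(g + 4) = g^2 + 17*g/3 + 20/3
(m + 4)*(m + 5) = m^2 + 9*m + 20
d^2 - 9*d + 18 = (d - 6)*(d - 3)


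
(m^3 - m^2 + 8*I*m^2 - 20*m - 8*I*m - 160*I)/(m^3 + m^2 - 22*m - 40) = (m + 8*I)/(m + 2)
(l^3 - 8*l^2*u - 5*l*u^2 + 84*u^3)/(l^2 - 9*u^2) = (-l^2 + 11*l*u - 28*u^2)/(-l + 3*u)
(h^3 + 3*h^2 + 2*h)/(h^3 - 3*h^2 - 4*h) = (h + 2)/(h - 4)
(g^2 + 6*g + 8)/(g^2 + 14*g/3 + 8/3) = 3*(g + 2)/(3*g + 2)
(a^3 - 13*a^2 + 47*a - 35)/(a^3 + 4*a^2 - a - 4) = (a^2 - 12*a + 35)/(a^2 + 5*a + 4)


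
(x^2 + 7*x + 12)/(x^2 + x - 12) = (x + 3)/(x - 3)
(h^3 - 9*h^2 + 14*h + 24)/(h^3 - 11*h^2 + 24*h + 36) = (h - 4)/(h - 6)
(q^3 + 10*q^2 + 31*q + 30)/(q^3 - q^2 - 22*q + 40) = (q^2 + 5*q + 6)/(q^2 - 6*q + 8)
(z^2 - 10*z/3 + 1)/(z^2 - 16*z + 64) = (z^2 - 10*z/3 + 1)/(z^2 - 16*z + 64)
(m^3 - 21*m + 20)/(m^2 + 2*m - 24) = (m^2 + 4*m - 5)/(m + 6)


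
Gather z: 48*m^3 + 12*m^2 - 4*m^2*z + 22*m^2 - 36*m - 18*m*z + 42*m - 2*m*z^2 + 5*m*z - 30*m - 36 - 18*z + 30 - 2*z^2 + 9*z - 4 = 48*m^3 + 34*m^2 - 24*m + z^2*(-2*m - 2) + z*(-4*m^2 - 13*m - 9) - 10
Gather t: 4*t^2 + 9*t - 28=4*t^2 + 9*t - 28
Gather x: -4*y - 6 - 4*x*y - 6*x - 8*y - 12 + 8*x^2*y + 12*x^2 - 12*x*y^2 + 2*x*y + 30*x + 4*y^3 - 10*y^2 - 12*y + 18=x^2*(8*y + 12) + x*(-12*y^2 - 2*y + 24) + 4*y^3 - 10*y^2 - 24*y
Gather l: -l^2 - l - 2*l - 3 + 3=-l^2 - 3*l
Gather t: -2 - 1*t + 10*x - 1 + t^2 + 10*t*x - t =t^2 + t*(10*x - 2) + 10*x - 3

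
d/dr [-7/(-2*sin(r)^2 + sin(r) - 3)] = 7*(1 - 4*sin(r))*cos(r)/(-sin(r) - cos(2*r) + 4)^2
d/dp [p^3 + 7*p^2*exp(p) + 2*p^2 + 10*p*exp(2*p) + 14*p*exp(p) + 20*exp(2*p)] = 7*p^2*exp(p) + 3*p^2 + 20*p*exp(2*p) + 28*p*exp(p) + 4*p + 50*exp(2*p) + 14*exp(p)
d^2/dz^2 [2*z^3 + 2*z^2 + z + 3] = 12*z + 4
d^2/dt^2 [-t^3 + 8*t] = -6*t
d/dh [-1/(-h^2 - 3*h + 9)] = (-2*h - 3)/(h^2 + 3*h - 9)^2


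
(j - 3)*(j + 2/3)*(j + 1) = j^3 - 4*j^2/3 - 13*j/3 - 2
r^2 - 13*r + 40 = (r - 8)*(r - 5)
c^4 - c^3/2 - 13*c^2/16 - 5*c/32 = c*(c - 5/4)*(c + 1/4)*(c + 1/2)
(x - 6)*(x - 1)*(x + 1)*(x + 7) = x^4 + x^3 - 43*x^2 - x + 42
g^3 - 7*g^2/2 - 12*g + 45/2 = (g - 5)*(g - 3/2)*(g + 3)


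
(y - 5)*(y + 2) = y^2 - 3*y - 10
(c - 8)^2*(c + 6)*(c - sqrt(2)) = c^4 - 10*c^3 - sqrt(2)*c^3 - 32*c^2 + 10*sqrt(2)*c^2 + 32*sqrt(2)*c + 384*c - 384*sqrt(2)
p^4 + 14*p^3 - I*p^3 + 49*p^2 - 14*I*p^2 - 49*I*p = p*(p + 7)^2*(p - I)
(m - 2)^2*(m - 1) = m^3 - 5*m^2 + 8*m - 4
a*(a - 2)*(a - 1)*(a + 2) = a^4 - a^3 - 4*a^2 + 4*a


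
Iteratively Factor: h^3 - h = (h + 1)*(h^2 - h) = h*(h + 1)*(h - 1)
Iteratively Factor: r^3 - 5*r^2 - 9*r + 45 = (r - 3)*(r^2 - 2*r - 15) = (r - 5)*(r - 3)*(r + 3)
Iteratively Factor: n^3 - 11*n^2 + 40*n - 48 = (n - 3)*(n^2 - 8*n + 16) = (n - 4)*(n - 3)*(n - 4)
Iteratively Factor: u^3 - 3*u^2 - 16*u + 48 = (u - 4)*(u^2 + u - 12) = (u - 4)*(u + 4)*(u - 3)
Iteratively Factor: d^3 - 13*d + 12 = (d - 3)*(d^2 + 3*d - 4) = (d - 3)*(d + 4)*(d - 1)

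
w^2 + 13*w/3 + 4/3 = (w + 1/3)*(w + 4)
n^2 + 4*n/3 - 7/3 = (n - 1)*(n + 7/3)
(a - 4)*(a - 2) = a^2 - 6*a + 8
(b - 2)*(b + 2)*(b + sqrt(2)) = b^3 + sqrt(2)*b^2 - 4*b - 4*sqrt(2)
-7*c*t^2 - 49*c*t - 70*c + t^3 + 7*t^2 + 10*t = (-7*c + t)*(t + 2)*(t + 5)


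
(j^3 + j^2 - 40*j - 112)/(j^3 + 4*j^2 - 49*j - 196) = (j + 4)/(j + 7)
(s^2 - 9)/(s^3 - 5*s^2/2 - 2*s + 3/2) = 2*(s + 3)/(2*s^2 + s - 1)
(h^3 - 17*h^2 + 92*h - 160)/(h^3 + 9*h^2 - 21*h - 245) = (h^2 - 12*h + 32)/(h^2 + 14*h + 49)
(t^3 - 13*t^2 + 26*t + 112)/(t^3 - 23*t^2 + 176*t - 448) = (t + 2)/(t - 8)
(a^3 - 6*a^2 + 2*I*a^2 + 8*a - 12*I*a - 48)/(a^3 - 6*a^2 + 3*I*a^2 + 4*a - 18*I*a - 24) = (a - 2*I)/(a - I)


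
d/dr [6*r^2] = 12*r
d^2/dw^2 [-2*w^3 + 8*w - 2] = -12*w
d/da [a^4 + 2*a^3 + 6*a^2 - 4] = 2*a*(2*a^2 + 3*a + 6)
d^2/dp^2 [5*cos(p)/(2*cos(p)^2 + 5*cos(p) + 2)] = (-20*sin(p)^2*cos(p) + 50*sin(p)^2 - 120*cos(p) - 150)*sin(p)^2/((cos(p) + 2)^3*(2*cos(p) + 1)^3)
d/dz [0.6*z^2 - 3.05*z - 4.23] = 1.2*z - 3.05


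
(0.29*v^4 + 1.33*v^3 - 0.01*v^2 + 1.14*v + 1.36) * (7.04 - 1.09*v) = -0.3161*v^5 + 0.5919*v^4 + 9.3741*v^3 - 1.313*v^2 + 6.5432*v + 9.5744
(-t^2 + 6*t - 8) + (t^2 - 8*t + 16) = 8 - 2*t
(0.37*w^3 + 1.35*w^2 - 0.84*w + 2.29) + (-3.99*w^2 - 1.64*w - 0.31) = 0.37*w^3 - 2.64*w^2 - 2.48*w + 1.98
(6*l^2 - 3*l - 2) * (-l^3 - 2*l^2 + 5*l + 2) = -6*l^5 - 9*l^4 + 38*l^3 + l^2 - 16*l - 4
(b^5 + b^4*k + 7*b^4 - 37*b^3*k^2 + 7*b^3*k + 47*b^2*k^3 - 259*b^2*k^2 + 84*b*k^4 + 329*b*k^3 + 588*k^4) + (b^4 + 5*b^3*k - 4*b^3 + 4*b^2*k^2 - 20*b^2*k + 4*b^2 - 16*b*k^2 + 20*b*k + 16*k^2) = b^5 + b^4*k + 8*b^4 - 37*b^3*k^2 + 12*b^3*k - 4*b^3 + 47*b^2*k^3 - 255*b^2*k^2 - 20*b^2*k + 4*b^2 + 84*b*k^4 + 329*b*k^3 - 16*b*k^2 + 20*b*k + 588*k^4 + 16*k^2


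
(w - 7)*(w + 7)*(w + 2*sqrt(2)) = w^3 + 2*sqrt(2)*w^2 - 49*w - 98*sqrt(2)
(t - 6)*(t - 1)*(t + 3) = t^3 - 4*t^2 - 15*t + 18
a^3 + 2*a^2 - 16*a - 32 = (a - 4)*(a + 2)*(a + 4)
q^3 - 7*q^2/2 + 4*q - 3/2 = (q - 3/2)*(q - 1)^2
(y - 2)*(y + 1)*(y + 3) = y^3 + 2*y^2 - 5*y - 6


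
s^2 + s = s*(s + 1)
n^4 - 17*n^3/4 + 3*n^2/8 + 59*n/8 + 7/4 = (n - 7/2)*(n - 2)*(n + 1/4)*(n + 1)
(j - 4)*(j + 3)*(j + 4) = j^3 + 3*j^2 - 16*j - 48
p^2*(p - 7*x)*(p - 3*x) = p^4 - 10*p^3*x + 21*p^2*x^2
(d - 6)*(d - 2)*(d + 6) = d^3 - 2*d^2 - 36*d + 72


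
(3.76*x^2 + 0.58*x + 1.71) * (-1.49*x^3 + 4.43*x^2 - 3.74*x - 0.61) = -5.6024*x^5 + 15.7926*x^4 - 14.0409*x^3 + 3.1125*x^2 - 6.7492*x - 1.0431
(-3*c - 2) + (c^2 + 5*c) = c^2 + 2*c - 2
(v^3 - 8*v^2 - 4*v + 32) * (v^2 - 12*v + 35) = v^5 - 20*v^4 + 127*v^3 - 200*v^2 - 524*v + 1120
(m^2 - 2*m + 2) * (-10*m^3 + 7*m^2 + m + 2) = -10*m^5 + 27*m^4 - 33*m^3 + 14*m^2 - 2*m + 4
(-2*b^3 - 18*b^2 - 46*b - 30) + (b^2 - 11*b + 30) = -2*b^3 - 17*b^2 - 57*b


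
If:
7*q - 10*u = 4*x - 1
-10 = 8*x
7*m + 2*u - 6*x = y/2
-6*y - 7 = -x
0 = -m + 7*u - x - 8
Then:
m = -1133/816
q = 677/2856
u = 625/816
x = -5/4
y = -11/8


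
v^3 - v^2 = v^2*(v - 1)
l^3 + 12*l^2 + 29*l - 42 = (l - 1)*(l + 6)*(l + 7)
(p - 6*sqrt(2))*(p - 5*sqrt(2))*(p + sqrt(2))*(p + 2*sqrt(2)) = p^4 - 8*sqrt(2)*p^3 - 2*p^2 + 136*sqrt(2)*p + 240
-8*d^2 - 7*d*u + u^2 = (-8*d + u)*(d + u)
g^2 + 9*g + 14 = (g + 2)*(g + 7)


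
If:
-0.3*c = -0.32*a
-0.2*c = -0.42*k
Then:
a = 1.96875*k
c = 2.1*k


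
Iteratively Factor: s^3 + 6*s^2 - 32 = (s + 4)*(s^2 + 2*s - 8) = (s + 4)^2*(s - 2)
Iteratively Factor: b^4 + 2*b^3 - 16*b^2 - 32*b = (b - 4)*(b^3 + 6*b^2 + 8*b) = b*(b - 4)*(b^2 + 6*b + 8) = b*(b - 4)*(b + 4)*(b + 2)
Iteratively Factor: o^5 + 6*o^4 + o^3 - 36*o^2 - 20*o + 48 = (o + 4)*(o^4 + 2*o^3 - 7*o^2 - 8*o + 12) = (o - 2)*(o + 4)*(o^3 + 4*o^2 + o - 6) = (o - 2)*(o + 2)*(o + 4)*(o^2 + 2*o - 3) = (o - 2)*(o - 1)*(o + 2)*(o + 4)*(o + 3)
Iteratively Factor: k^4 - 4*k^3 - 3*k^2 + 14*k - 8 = (k - 1)*(k^3 - 3*k^2 - 6*k + 8) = (k - 1)*(k + 2)*(k^2 - 5*k + 4) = (k - 1)^2*(k + 2)*(k - 4)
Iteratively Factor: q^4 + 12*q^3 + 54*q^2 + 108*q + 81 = (q + 3)*(q^3 + 9*q^2 + 27*q + 27) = (q + 3)^2*(q^2 + 6*q + 9) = (q + 3)^3*(q + 3)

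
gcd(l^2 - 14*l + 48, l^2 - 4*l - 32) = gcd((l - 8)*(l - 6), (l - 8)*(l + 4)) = l - 8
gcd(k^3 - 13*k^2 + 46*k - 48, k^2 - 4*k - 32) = k - 8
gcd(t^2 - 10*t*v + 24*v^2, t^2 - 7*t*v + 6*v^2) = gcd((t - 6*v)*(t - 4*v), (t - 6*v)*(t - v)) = t - 6*v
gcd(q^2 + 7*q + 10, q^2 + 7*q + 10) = q^2 + 7*q + 10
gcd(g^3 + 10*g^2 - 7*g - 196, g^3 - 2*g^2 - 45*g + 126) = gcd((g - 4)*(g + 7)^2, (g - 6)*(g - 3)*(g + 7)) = g + 7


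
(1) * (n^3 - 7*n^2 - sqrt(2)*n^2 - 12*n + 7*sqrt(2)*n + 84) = n^3 - 7*n^2 - sqrt(2)*n^2 - 12*n + 7*sqrt(2)*n + 84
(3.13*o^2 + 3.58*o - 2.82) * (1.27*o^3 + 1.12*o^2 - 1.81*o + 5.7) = 3.9751*o^5 + 8.0522*o^4 - 5.2371*o^3 + 8.2028*o^2 + 25.5102*o - 16.074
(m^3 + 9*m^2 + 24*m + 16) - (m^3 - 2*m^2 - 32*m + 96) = 11*m^2 + 56*m - 80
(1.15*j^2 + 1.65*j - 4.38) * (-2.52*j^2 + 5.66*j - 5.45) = -2.898*j^4 + 2.351*j^3 + 14.1091*j^2 - 33.7833*j + 23.871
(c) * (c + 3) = c^2 + 3*c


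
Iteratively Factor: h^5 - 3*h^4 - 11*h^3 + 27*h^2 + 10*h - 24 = (h - 4)*(h^4 + h^3 - 7*h^2 - h + 6) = (h - 4)*(h + 3)*(h^3 - 2*h^2 - h + 2) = (h - 4)*(h - 1)*(h + 3)*(h^2 - h - 2) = (h - 4)*(h - 2)*(h - 1)*(h + 3)*(h + 1)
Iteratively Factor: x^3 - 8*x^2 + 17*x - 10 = (x - 1)*(x^2 - 7*x + 10) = (x - 2)*(x - 1)*(x - 5)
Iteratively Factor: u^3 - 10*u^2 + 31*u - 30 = (u - 5)*(u^2 - 5*u + 6) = (u - 5)*(u - 2)*(u - 3)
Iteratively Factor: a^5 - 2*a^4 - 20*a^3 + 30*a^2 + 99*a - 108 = (a + 3)*(a^4 - 5*a^3 - 5*a^2 + 45*a - 36) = (a + 3)^2*(a^3 - 8*a^2 + 19*a - 12) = (a - 3)*(a + 3)^2*(a^2 - 5*a + 4) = (a - 4)*(a - 3)*(a + 3)^2*(a - 1)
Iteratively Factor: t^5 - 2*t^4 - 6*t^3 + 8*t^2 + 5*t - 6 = (t - 1)*(t^4 - t^3 - 7*t^2 + t + 6) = (t - 1)*(t + 1)*(t^3 - 2*t^2 - 5*t + 6) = (t - 1)*(t + 1)*(t + 2)*(t^2 - 4*t + 3) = (t - 3)*(t - 1)*(t + 1)*(t + 2)*(t - 1)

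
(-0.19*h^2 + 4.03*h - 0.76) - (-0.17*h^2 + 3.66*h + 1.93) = -0.02*h^2 + 0.37*h - 2.69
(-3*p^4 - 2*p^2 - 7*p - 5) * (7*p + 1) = -21*p^5 - 3*p^4 - 14*p^3 - 51*p^2 - 42*p - 5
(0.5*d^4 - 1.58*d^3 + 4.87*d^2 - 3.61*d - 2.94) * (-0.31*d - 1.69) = -0.155*d^5 - 0.3552*d^4 + 1.1605*d^3 - 7.1112*d^2 + 7.0123*d + 4.9686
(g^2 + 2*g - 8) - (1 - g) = g^2 + 3*g - 9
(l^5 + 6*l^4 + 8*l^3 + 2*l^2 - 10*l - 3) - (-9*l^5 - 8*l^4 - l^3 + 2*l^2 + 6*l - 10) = 10*l^5 + 14*l^4 + 9*l^3 - 16*l + 7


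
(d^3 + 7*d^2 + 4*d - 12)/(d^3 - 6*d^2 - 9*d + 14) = (d + 6)/(d - 7)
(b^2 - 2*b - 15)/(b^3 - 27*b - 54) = (b - 5)/(b^2 - 3*b - 18)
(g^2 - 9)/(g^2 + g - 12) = (g + 3)/(g + 4)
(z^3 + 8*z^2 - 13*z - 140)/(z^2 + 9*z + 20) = (z^2 + 3*z - 28)/(z + 4)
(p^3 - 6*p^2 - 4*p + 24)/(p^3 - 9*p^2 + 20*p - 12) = (p + 2)/(p - 1)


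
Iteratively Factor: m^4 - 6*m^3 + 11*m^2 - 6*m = (m - 2)*(m^3 - 4*m^2 + 3*m) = (m - 2)*(m - 1)*(m^2 - 3*m) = m*(m - 2)*(m - 1)*(m - 3)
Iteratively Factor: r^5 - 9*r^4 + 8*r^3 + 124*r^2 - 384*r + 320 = (r - 2)*(r^4 - 7*r^3 - 6*r^2 + 112*r - 160) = (r - 5)*(r - 2)*(r^3 - 2*r^2 - 16*r + 32) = (r - 5)*(r - 2)^2*(r^2 - 16) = (r - 5)*(r - 4)*(r - 2)^2*(r + 4)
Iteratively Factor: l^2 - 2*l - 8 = (l - 4)*(l + 2)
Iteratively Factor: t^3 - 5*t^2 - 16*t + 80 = (t - 4)*(t^2 - t - 20) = (t - 4)*(t + 4)*(t - 5)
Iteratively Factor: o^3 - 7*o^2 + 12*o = (o)*(o^2 - 7*o + 12) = o*(o - 3)*(o - 4)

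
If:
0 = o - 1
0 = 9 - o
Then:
No Solution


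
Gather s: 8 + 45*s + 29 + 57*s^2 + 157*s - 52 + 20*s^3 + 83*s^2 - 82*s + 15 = 20*s^3 + 140*s^2 + 120*s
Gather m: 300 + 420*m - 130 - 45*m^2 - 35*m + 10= -45*m^2 + 385*m + 180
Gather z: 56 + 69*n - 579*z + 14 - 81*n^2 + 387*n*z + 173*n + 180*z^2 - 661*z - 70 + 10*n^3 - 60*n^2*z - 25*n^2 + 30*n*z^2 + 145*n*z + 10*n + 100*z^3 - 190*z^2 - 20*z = 10*n^3 - 106*n^2 + 252*n + 100*z^3 + z^2*(30*n - 10) + z*(-60*n^2 + 532*n - 1260)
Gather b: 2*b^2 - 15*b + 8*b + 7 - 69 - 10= 2*b^2 - 7*b - 72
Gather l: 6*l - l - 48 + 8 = 5*l - 40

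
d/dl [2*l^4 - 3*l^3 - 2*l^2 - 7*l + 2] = 8*l^3 - 9*l^2 - 4*l - 7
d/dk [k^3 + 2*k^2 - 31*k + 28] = 3*k^2 + 4*k - 31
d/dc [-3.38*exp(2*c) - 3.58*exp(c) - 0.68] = (-6.76*exp(c) - 3.58)*exp(c)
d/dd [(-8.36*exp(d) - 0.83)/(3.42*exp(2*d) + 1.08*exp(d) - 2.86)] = (28.5912*exp(2*d) + 5.6772*exp(d) + 24.806)*exp(d)/(11.6964*exp(4*d) + 7.3872*exp(3*d) - 18.396*exp(2*d) - 6.1776*exp(d) + 8.1796)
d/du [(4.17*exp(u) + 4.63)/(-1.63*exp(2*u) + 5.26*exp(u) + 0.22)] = (6.7971*exp(2*u) + 15.0938*exp(u) - 23.4364)*exp(u)/(2.6569*exp(4*u) - 17.1476*exp(3*u) + 26.9504*exp(2*u) + 2.3144*exp(u) + 0.0484)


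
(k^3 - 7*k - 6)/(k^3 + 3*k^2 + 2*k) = (k - 3)/k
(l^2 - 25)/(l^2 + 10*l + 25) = (l - 5)/(l + 5)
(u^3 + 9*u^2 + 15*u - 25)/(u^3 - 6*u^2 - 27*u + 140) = (u^2 + 4*u - 5)/(u^2 - 11*u + 28)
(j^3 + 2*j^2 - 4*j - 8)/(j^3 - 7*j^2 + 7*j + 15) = (j^3 + 2*j^2 - 4*j - 8)/(j^3 - 7*j^2 + 7*j + 15)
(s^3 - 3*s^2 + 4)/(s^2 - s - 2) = s - 2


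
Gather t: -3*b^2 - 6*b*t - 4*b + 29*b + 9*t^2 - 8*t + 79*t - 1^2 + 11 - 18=-3*b^2 + 25*b + 9*t^2 + t*(71 - 6*b) - 8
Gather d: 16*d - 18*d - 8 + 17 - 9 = -2*d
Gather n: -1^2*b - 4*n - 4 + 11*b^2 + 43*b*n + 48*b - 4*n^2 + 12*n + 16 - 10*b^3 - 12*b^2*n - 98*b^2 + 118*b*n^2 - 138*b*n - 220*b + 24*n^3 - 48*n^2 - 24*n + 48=-10*b^3 - 87*b^2 - 173*b + 24*n^3 + n^2*(118*b - 52) + n*(-12*b^2 - 95*b - 16) + 60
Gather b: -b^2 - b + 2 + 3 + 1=-b^2 - b + 6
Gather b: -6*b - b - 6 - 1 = -7*b - 7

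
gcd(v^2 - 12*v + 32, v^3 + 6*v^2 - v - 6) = 1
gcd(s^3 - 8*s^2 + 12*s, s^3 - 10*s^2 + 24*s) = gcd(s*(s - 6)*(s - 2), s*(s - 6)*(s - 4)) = s^2 - 6*s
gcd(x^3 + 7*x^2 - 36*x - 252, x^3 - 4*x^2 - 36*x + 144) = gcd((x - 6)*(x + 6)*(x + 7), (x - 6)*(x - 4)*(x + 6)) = x^2 - 36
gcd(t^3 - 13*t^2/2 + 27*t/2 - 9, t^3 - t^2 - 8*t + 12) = t - 2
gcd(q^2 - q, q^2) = q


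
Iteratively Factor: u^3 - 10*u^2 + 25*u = (u - 5)*(u^2 - 5*u) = u*(u - 5)*(u - 5)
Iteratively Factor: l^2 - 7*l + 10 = (l - 2)*(l - 5)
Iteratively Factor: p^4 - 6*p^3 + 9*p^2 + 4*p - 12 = (p - 2)*(p^3 - 4*p^2 + p + 6) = (p - 2)^2*(p^2 - 2*p - 3) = (p - 2)^2*(p + 1)*(p - 3)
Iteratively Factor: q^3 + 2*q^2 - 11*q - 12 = (q - 3)*(q^2 + 5*q + 4) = (q - 3)*(q + 4)*(q + 1)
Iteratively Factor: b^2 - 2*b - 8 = (b + 2)*(b - 4)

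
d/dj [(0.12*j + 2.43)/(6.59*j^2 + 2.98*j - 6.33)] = (0.7908*j^2 + 0.3576*j - (0.12*j + 2.43)*(13.18*j + 2.98) - 0.7596)/(6.59*j^2 + 2.98*j - 6.33)^2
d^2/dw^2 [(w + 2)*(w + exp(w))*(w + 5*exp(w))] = 6*w^2*exp(w) + 20*w*exp(2*w) + 36*w*exp(w) + 6*w + 60*exp(2*w) + 36*exp(w) + 4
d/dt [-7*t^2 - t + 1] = -14*t - 1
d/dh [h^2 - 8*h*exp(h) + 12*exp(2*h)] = -8*h*exp(h) + 2*h + 24*exp(2*h) - 8*exp(h)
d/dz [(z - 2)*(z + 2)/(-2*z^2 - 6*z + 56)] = 3*(-z^2 + 16*z - 4)/(2*(z^4 + 6*z^3 - 47*z^2 - 168*z + 784))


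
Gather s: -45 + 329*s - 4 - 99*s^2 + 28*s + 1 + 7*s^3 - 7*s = 7*s^3 - 99*s^2 + 350*s - 48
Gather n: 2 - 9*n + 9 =11 - 9*n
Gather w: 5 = 5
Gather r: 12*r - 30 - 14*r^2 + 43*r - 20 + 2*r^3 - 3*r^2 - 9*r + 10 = 2*r^3 - 17*r^2 + 46*r - 40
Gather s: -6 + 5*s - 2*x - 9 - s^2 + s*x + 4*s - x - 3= -s^2 + s*(x + 9) - 3*x - 18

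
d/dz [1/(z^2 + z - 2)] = (-2*z - 1)/(z^2 + z - 2)^2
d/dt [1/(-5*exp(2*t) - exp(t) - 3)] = (10*exp(t) + 1)*exp(t)/(5*exp(2*t) + exp(t) + 3)^2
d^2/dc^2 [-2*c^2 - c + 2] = -4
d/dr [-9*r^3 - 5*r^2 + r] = -27*r^2 - 10*r + 1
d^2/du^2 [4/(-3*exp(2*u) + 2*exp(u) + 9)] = 8*(4*(3*exp(u) - 1)^2*exp(u) + (6*exp(u) - 1)*(-3*exp(2*u) + 2*exp(u) + 9))*exp(u)/(-3*exp(2*u) + 2*exp(u) + 9)^3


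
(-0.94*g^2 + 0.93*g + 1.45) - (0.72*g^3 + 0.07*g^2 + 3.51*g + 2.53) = -0.72*g^3 - 1.01*g^2 - 2.58*g - 1.08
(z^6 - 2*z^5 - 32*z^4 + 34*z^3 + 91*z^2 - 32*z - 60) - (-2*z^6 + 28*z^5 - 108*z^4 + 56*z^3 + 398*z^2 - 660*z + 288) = 3*z^6 - 30*z^5 + 76*z^4 - 22*z^3 - 307*z^2 + 628*z - 348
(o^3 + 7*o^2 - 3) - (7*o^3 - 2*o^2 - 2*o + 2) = -6*o^3 + 9*o^2 + 2*o - 5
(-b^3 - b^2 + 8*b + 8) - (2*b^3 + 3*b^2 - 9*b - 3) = -3*b^3 - 4*b^2 + 17*b + 11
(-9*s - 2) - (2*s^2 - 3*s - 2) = -2*s^2 - 6*s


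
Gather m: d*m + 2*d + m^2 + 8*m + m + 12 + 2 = 2*d + m^2 + m*(d + 9) + 14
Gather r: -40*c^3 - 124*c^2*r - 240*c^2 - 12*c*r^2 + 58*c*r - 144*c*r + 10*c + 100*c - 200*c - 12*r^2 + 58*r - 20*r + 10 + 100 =-40*c^3 - 240*c^2 - 90*c + r^2*(-12*c - 12) + r*(-124*c^2 - 86*c + 38) + 110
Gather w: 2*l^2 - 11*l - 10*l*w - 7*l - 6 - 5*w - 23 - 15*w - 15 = 2*l^2 - 18*l + w*(-10*l - 20) - 44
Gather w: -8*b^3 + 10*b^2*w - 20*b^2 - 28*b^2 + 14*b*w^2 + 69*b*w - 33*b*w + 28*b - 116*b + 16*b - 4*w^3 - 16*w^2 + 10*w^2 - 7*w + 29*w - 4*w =-8*b^3 - 48*b^2 - 72*b - 4*w^3 + w^2*(14*b - 6) + w*(10*b^2 + 36*b + 18)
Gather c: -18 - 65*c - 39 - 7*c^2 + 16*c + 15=-7*c^2 - 49*c - 42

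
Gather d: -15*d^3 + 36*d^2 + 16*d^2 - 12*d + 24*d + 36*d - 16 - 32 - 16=-15*d^3 + 52*d^2 + 48*d - 64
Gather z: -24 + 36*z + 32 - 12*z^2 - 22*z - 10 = -12*z^2 + 14*z - 2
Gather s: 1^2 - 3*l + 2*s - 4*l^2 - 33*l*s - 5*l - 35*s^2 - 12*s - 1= -4*l^2 - 8*l - 35*s^2 + s*(-33*l - 10)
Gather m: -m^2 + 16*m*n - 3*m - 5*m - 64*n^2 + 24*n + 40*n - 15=-m^2 + m*(16*n - 8) - 64*n^2 + 64*n - 15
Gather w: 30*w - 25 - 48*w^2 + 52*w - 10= -48*w^2 + 82*w - 35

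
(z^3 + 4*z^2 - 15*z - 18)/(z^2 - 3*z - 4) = (z^2 + 3*z - 18)/(z - 4)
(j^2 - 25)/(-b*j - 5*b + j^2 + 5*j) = (5 - j)/(b - j)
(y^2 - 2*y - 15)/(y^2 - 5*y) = (y + 3)/y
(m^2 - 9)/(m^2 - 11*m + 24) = (m + 3)/(m - 8)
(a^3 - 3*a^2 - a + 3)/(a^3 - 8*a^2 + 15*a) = (a^2 - 1)/(a*(a - 5))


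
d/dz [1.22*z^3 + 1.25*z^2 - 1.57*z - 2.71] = 3.66*z^2 + 2.5*z - 1.57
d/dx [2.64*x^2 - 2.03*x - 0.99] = 5.28*x - 2.03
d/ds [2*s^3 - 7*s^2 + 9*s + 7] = 6*s^2 - 14*s + 9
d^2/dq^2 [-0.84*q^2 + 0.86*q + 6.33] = -1.68000000000000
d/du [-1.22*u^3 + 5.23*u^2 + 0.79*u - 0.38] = -3.66*u^2 + 10.46*u + 0.79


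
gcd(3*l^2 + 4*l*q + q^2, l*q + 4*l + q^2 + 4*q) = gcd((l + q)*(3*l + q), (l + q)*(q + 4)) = l + q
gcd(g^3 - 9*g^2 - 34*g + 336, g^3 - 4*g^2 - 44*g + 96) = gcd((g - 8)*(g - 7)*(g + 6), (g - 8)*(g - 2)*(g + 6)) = g^2 - 2*g - 48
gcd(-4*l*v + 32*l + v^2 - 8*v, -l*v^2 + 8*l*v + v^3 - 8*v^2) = v - 8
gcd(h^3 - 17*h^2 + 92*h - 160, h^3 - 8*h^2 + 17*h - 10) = h - 5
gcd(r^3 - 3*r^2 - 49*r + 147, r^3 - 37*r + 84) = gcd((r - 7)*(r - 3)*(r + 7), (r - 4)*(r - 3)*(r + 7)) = r^2 + 4*r - 21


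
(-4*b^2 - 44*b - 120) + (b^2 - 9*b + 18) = -3*b^2 - 53*b - 102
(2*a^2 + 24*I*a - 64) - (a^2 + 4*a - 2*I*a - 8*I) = a^2 - 4*a + 26*I*a - 64 + 8*I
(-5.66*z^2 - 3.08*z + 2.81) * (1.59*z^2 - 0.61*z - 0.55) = -8.9994*z^4 - 1.4446*z^3 + 9.4597*z^2 - 0.0200999999999998*z - 1.5455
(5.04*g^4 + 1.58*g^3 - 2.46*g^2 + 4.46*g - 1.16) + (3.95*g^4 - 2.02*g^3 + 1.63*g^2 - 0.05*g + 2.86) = 8.99*g^4 - 0.44*g^3 - 0.83*g^2 + 4.41*g + 1.7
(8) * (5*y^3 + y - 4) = 40*y^3 + 8*y - 32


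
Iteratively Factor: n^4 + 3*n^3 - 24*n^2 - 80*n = (n)*(n^3 + 3*n^2 - 24*n - 80) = n*(n - 5)*(n^2 + 8*n + 16) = n*(n - 5)*(n + 4)*(n + 4)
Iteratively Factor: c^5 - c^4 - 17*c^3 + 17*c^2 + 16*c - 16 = (c - 4)*(c^4 + 3*c^3 - 5*c^2 - 3*c + 4) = (c - 4)*(c + 4)*(c^3 - c^2 - c + 1) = (c - 4)*(c - 1)*(c + 4)*(c^2 - 1) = (c - 4)*(c - 1)^2*(c + 4)*(c + 1)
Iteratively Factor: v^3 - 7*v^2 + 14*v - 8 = (v - 1)*(v^2 - 6*v + 8) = (v - 2)*(v - 1)*(v - 4)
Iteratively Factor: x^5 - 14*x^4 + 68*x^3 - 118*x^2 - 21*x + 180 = (x - 4)*(x^4 - 10*x^3 + 28*x^2 - 6*x - 45) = (x - 5)*(x - 4)*(x^3 - 5*x^2 + 3*x + 9) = (x - 5)*(x - 4)*(x - 3)*(x^2 - 2*x - 3) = (x - 5)*(x - 4)*(x - 3)^2*(x + 1)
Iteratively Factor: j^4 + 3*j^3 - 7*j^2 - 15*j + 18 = (j - 2)*(j^3 + 5*j^2 + 3*j - 9) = (j - 2)*(j + 3)*(j^2 + 2*j - 3) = (j - 2)*(j - 1)*(j + 3)*(j + 3)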